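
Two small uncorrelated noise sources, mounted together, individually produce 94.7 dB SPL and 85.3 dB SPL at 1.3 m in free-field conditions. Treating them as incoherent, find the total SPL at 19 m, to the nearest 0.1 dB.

Combined at 1.3 m: 10·log₁₀(10^(94.7/10)+10^(85.3/10)) = 95.17 dB SPL.
Then apply −20·log₁₀(19/1.3) = -23.30 dB → 71.9 dB SPL.

71.9 dB SPL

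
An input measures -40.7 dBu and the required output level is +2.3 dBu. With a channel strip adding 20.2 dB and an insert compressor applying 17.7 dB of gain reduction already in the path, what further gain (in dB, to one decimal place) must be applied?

40.5 dB

The required make-up gain is the shortfall in the dB sum.
G = +2.3 − (-40.7) − 20.2 + 17.7 = 40.5 dB.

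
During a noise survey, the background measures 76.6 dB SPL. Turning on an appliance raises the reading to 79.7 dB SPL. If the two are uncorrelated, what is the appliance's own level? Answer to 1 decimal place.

Remove the background by subtracting linear intensities:
L_src = 10·log₁₀(10^(79.7/10) − 10^(76.6/10)) = 10·log₁₀(47620000) = 76.8 dB SPL.

76.8 dB SPL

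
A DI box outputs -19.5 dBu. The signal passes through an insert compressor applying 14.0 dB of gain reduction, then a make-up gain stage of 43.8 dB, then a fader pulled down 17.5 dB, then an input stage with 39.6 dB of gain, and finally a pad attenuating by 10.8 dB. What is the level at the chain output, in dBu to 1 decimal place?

+21.6 dBu

Gain stages sum in dB:
-19.5 − 14.0 + 43.8 − 17.5 + 39.6 − 10.8 = +21.6 dBu.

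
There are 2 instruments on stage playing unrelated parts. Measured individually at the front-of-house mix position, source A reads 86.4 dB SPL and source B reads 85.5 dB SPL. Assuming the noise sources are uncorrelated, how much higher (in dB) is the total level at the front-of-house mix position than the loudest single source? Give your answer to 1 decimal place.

2.6 dB

Incoherent sources sum as intensities:
L_total = 10·log₁₀(10^(86.4/10) + 10^(85.5/10)) = 88.98 dB SPL.
Excess over the loudest (86.4 dB): 88.98 − 86.4 = 2.6 dB.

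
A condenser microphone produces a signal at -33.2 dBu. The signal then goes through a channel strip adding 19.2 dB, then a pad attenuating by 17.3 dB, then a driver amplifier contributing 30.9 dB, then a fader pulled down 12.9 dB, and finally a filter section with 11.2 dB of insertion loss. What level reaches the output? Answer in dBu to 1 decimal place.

Gain stages sum in dB:
-33.2 + 19.2 − 17.3 + 30.9 − 12.9 − 11.2 = -24.5 dBu.

-24.5 dBu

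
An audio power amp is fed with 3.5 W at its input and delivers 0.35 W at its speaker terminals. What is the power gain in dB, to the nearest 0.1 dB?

-10.0 dB

Power ratio → dB uses the 10·log₁₀ form:
10·log₁₀(0.35/3.5) = 10·log₁₀(0.1000) = -10.0 dB.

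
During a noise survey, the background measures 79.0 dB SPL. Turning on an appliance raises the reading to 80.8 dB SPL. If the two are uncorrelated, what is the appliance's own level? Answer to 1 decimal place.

Subtract intensities: L_src = 10·log₁₀(10^(L_total/10) − 10^(L_bg/10)).
L_src = 10·log₁₀(10^(80.8/10) − 10^(79.0/10)) = 10·log₁₀(40790000) = 76.1 dB SPL.

76.1 dB SPL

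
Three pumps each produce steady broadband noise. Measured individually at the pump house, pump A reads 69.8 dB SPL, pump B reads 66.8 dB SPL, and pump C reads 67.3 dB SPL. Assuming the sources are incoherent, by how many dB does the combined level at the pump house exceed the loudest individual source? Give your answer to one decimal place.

3.1 dB

Uncorrelated sources add in intensity (power), not in dB.
L_total = 10·log₁₀(10^(69.8/10) + 10^(66.8/10) + 10^(67.3/10)) = 72.95 dB SPL.
Excess over the loudest (69.8 dB): 72.95 − 69.8 = 3.1 dB.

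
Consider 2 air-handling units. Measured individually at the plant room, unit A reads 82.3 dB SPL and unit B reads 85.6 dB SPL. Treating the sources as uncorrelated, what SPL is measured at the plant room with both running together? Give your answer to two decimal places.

Uncorrelated sources add in intensity (power), not in dB.
L_total = 10·log₁₀(10^(82.3/10) + 10^(85.6/10)) = 10·log₁₀(532900000) = 87.27 dB SPL.

87.27 dB SPL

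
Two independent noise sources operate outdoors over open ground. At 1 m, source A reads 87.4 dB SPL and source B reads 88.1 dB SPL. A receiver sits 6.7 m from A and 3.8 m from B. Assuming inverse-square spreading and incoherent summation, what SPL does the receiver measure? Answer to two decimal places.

77.56 dB SPL

At the listener: L_A = 87.4 − 20·log₁₀(6.7) = 70.879 dB; L_B = 88.1 − 20·log₁₀(3.8) = 76.504 dB.
Combined: 10·log₁₀(10^(70.879/10)+10^(76.504/10)) = 77.56 dB SPL.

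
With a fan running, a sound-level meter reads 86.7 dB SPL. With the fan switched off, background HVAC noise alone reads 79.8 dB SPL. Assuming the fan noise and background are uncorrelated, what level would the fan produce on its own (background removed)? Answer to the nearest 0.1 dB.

85.7 dB SPL

Background correction is a power subtraction:
L_src = 10·log₁₀(10^(86.7/10) − 10^(79.8/10)) = 10·log₁₀(372200000) = 85.7 dB SPL.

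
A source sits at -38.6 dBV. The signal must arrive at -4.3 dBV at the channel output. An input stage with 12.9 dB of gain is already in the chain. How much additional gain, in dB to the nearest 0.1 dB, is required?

The required make-up gain is the shortfall in the dB sum.
G = -4.3 − (-38.6) − 12.9 = 21.4 dB.

21.4 dB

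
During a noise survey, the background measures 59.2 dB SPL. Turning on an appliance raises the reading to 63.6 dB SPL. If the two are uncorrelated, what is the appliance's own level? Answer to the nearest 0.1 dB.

Background correction is a power subtraction:
L_src = 10·log₁₀(10^(63.6/10) − 10^(59.2/10)) = 10·log₁₀(1459000) = 61.6 dB SPL.

61.6 dB SPL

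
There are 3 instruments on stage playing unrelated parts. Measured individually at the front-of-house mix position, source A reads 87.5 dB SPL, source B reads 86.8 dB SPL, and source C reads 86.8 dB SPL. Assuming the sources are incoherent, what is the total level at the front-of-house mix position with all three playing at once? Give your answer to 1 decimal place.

Incoherent sources sum as intensities:
L_total = 10·log₁₀(10^(87.5/10) + 10^(86.8/10) + 10^(86.8/10)) = 10·log₁₀(1520000000) = 91.8 dB SPL.

91.8 dB SPL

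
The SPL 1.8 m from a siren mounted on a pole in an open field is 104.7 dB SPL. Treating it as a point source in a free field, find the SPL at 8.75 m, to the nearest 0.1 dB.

Inverse-square spreading gives ΔL = −20·log₁₀(d₂/d₁).
ΔL = −20·log₁₀(8.75/1.8) = -13.73 dB, so L₂ = 104.7 + (-13.73) = 91.0 dB SPL.

91.0 dB SPL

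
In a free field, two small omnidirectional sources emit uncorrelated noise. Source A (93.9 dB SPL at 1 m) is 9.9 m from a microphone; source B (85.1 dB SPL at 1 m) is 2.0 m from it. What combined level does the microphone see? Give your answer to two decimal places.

80.25 dB SPL

At the listener: L_A = 93.9 − 20·log₁₀(9.9) = 73.987 dB; L_B = 85.1 − 20·log₁₀(2.0) = 79.079 dB.
Combined: 10·log₁₀(10^(73.987/10)+10^(79.079/10)) = 80.25 dB SPL.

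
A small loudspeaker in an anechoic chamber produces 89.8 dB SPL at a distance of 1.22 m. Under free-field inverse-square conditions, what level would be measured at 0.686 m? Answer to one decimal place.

Inverse-square spreading gives ΔL = −20·log₁₀(d₂/d₁).
ΔL = −20·log₁₀(0.686/1.22) = 5.00 dB, so L₂ = 89.8 + (5.00) = 94.8 dB SPL.

94.8 dB SPL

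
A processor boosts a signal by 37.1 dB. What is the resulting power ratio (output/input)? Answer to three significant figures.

Power ratio = 10^(dB/10).
10^(37.1/10) = 10^(3.710) = 5130.

5130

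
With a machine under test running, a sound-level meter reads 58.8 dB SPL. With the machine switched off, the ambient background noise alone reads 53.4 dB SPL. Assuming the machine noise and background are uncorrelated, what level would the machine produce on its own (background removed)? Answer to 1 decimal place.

Remove the background by subtracting linear intensities:
L_src = 10·log₁₀(10^(58.8/10) − 10^(53.4/10)) = 10·log₁₀(539800) = 57.3 dB SPL.

57.3 dB SPL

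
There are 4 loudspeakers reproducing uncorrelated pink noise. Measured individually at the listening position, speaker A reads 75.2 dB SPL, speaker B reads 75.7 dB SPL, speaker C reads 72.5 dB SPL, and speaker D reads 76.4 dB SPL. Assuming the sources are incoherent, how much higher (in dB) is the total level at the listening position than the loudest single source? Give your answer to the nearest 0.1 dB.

4.8 dB

Add the sources as powers (linear), then convert back to dB:
L_total = 10·log₁₀(10^(75.2/10) + 10^(75.7/10) + 10^(72.5/10) + 10^(76.4/10)) = 81.20 dB SPL.
Excess over the loudest (76.4 dB): 81.20 − 76.4 = 4.8 dB.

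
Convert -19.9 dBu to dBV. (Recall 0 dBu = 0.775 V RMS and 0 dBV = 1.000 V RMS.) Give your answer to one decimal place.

-22.1 dBV

The offset between the scales is 20·log₁₀(0.775/1.000) = −2.214 dB.
So dBV = -19.9 − 2.214 = -22.1 dBV.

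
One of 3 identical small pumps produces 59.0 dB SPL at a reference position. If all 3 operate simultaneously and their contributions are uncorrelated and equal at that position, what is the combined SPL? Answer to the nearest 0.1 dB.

3 equal incoherent sources raise the level by 10·log₁₀(3) = 4.77 dB.
L_total = 59.0 + 4.77 = 63.8 dB SPL.

63.8 dB SPL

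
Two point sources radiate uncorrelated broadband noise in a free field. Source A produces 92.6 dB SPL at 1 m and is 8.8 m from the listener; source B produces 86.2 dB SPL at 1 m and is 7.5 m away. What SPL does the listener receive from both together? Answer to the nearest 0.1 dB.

At the listener: L_A = 92.6 − 20·log₁₀(8.8) = 73.71 dB; L_B = 86.2 − 20·log₁₀(7.5) = 68.70 dB.
Combined: 10·log₁₀(10^(73.71/10)+10^(68.70/10)) = 74.9 dB SPL.

74.9 dB SPL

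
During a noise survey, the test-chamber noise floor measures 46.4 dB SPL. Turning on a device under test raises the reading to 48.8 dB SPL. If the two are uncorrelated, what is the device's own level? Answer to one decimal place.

45.1 dB SPL

Background correction is a power subtraction:
L_src = 10·log₁₀(10^(48.8/10) − 10^(46.4/10)) = 10·log₁₀(32210) = 45.1 dB SPL.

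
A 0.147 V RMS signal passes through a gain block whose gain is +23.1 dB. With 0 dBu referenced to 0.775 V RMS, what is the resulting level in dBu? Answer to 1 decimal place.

Input level: 20·log₁₀(0.147/0.775) = -14.44 dBu.
Output: -14.44 + 23.1 = +8.7 dBu.

+8.7 dBu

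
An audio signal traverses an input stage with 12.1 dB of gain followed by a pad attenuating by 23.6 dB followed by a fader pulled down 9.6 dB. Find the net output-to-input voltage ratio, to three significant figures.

0.0881

Net gain = 12.1 + (−23.6) + (−9.6) = -21.1 dB.
Voltage ratio = 10^(-21.1/20) = 0.0881.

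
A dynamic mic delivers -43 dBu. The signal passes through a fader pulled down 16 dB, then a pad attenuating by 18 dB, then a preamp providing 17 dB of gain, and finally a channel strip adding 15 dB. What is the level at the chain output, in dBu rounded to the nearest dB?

-45 dBu

Gain stages sum in dB:
-43 − 16 − 18 + 17 + 15 = -45 dBu.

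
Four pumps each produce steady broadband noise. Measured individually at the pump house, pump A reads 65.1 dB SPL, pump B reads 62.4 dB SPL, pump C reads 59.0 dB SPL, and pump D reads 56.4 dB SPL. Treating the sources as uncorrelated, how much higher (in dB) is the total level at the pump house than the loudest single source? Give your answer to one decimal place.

Add the sources as powers (linear), then convert back to dB:
L_total = 10·log₁₀(10^(65.1/10) + 10^(62.4/10) + 10^(59.0/10) + 10^(56.4/10)) = 67.93 dB SPL.
Excess over the loudest (65.1 dB): 67.93 − 65.1 = 2.8 dB.

2.8 dB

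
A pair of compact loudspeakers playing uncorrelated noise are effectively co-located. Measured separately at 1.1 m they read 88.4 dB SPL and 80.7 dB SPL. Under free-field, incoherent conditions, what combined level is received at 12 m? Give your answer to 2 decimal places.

68.33 dB SPL

Combined at 1.1 m: 10·log₁₀(10^(88.4/10)+10^(80.7/10)) = 89.081 dB SPL.
Then apply −20·log₁₀(12/1.1) = -20.756 dB → 68.33 dB SPL.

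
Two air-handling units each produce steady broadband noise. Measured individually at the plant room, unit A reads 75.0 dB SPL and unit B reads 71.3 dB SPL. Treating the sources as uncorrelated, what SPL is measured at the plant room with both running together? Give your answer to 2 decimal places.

Add the sources as powers (linear), then convert back to dB:
L_total = 10·log₁₀(10^(75.0/10) + 10^(71.3/10)) = 10·log₁₀(45110000) = 76.54 dB SPL.

76.54 dB SPL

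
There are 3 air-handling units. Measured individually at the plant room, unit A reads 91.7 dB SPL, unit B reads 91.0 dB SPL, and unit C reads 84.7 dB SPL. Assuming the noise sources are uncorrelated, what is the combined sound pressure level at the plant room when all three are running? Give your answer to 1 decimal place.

94.8 dB SPL

Uncorrelated sources add in intensity (power), not in dB.
L_total = 10·log₁₀(10^(91.7/10) + 10^(91.0/10) + 10^(84.7/10)) = 10·log₁₀(3033000000) = 94.8 dB SPL.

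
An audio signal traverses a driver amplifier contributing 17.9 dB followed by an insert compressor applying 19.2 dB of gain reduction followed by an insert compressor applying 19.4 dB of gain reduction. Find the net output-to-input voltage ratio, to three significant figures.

Net gain = 17.9 + (−19.2) + (−19.4) = -20.7 dB.
Voltage ratio = 10^(-20.7/20) = 0.0923.

0.0923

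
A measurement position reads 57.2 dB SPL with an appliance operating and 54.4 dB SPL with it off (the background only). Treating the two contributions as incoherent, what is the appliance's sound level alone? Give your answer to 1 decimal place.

Subtract intensities: L_src = 10·log₁₀(10^(L_total/10) − 10^(L_bg/10)).
L_src = 10·log₁₀(10^(57.2/10) − 10^(54.4/10)) = 10·log₁₀(249400) = 54.0 dB SPL.

54.0 dB SPL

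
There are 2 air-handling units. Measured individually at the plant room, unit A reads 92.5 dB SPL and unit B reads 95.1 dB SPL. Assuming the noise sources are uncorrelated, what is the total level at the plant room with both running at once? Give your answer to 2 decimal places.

97.00 dB SPL

Incoherent sources sum as intensities:
L_total = 10·log₁₀(10^(92.5/10) + 10^(95.1/10)) = 10·log₁₀(5014000000) = 97.00 dB SPL.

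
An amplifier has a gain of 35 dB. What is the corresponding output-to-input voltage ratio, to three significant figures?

Voltage ratio = 10^(dB/20).
10^(35/20) = 10^(1.750) = 56.2.

56.2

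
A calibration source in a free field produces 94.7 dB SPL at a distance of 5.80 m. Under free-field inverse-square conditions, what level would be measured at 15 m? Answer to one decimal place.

86.4 dB SPL

Inverse-square spreading gives ΔL = −20·log₁₀(d₂/d₁).
ΔL = −20·log₁₀(15/5.80) = -8.25 dB, so L₂ = 94.7 + (-8.25) = 86.4 dB SPL.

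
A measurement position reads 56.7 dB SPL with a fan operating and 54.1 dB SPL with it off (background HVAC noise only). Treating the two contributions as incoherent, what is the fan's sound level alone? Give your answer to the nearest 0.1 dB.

53.2 dB SPL

Subtract intensities: L_src = 10·log₁₀(10^(L_total/10) − 10^(L_bg/10)).
L_src = 10·log₁₀(10^(56.7/10) − 10^(54.1/10)) = 10·log₁₀(210700) = 53.2 dB SPL.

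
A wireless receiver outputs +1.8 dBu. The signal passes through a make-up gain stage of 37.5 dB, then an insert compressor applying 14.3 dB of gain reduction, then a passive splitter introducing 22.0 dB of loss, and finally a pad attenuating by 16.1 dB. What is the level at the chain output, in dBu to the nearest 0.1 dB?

Gain stages sum in dB:
+1.8 + 37.5 − 14.3 − 22.0 − 16.1 = -13.1 dBu.

-13.1 dBu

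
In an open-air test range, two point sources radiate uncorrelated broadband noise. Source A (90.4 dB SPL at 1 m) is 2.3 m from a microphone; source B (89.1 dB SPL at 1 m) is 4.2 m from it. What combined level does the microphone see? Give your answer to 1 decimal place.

84.0 dB SPL

At the listener: L_A = 90.4 − 20·log₁₀(2.3) = 83.17 dB; L_B = 89.1 − 20·log₁₀(4.2) = 76.64 dB.
Combined: 10·log₁₀(10^(83.17/10)+10^(76.64/10)) = 84.0 dB SPL.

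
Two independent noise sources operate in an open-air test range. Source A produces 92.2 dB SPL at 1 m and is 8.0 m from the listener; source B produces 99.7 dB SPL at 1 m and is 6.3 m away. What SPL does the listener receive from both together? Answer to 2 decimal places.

At the listener: L_A = 92.2 − 20·log₁₀(8.0) = 74.138 dB; L_B = 99.7 − 20·log₁₀(6.3) = 83.713 dB.
Combined: 10·log₁₀(10^(74.138/10)+10^(83.713/10)) = 84.17 dB SPL.

84.17 dB SPL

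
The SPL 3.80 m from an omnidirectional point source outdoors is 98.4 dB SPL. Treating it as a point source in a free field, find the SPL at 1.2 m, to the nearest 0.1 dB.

108.4 dB SPL

Free-field point source: level drops by 20·log₁₀ of the distance ratio.
ΔL = −20·log₁₀(1.2/3.80) = 10.01 dB, so L₂ = 98.4 + (10.01) = 108.4 dB SPL.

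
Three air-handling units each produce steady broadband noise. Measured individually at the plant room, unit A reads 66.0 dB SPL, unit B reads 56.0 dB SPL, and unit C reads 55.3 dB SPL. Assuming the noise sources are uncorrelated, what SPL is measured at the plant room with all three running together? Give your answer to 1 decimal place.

Uncorrelated sources add in intensity (power), not in dB.
L_total = 10·log₁₀(10^(66.0/10) + 10^(56.0/10) + 10^(55.3/10)) = 10·log₁₀(4718000) = 66.7 dB SPL.

66.7 dB SPL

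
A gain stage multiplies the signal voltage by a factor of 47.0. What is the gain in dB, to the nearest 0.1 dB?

Voltage is an amplitude quantity, so gain = 20·log₁₀(V_out/V_in).
20·log₁₀(47.0) = 33.4 dB.

33.4 dB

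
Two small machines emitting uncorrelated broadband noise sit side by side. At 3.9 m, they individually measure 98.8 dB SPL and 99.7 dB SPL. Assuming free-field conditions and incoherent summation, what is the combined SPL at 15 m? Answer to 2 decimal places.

90.58 dB SPL

Combined at 3.9 m: 10·log₁₀(10^(98.8/10)+10^(99.7/10)) = 102.284 dB SPL.
Then apply −20·log₁₀(15/3.9) = -11.701 dB → 90.58 dB SPL.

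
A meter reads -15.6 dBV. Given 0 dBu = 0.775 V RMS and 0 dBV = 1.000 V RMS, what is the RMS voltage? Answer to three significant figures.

0.166 V

V = 1.000 V × 10^(-15.6/20).
= 1.000 × 0.1660 = 0.166 V.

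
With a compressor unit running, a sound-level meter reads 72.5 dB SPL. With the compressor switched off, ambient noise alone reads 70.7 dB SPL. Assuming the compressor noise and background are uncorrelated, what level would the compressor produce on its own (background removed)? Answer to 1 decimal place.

67.8 dB SPL

Background correction is a power subtraction:
L_src = 10·log₁₀(10^(72.5/10) − 10^(70.7/10)) = 10·log₁₀(6034000) = 67.8 dB SPL.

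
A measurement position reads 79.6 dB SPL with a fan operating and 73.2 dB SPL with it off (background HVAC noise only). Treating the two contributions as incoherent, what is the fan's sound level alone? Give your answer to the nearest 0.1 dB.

78.5 dB SPL

Background correction is a power subtraction:
L_src = 10·log₁₀(10^(79.6/10) − 10^(73.2/10)) = 10·log₁₀(70310000) = 78.5 dB SPL.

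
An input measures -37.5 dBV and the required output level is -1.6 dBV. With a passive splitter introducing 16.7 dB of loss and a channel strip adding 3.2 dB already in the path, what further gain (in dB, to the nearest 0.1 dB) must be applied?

49.4 dB

The required make-up gain is the shortfall in the dB sum.
G = -1.6 − (-37.5) + 16.7 − 3.2 = 49.4 dB.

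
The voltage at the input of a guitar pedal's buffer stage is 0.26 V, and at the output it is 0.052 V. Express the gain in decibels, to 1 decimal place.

For a voltage ratio, dB = 20·log₁₀(V₂/V₁).
20·log₁₀(0.052/0.26) = 20·log₁₀(0.2000) = -14.0 dB.

-14.0 dB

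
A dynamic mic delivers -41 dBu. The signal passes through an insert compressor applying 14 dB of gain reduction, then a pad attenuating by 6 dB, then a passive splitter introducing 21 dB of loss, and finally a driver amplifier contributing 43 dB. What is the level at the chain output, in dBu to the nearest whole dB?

Cascaded gains and losses add directly in dB.
-41 − 14 − 6 − 21 + 43 = -39 dBu.

-39 dBu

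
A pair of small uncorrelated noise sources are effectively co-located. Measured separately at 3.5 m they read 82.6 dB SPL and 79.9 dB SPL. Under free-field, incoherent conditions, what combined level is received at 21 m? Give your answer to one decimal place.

68.9 dB SPL

Combined at 3.5 m: 10·log₁₀(10^(82.6/10)+10^(79.9/10)) = 84.47 dB SPL.
Then apply −20·log₁₀(21/3.5) = -15.56 dB → 68.9 dB SPL.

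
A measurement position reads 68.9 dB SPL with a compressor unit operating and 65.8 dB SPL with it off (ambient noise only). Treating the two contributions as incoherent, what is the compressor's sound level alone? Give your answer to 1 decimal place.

66.0 dB SPL

Subtract intensities: L_src = 10·log₁₀(10^(L_total/10) − 10^(L_bg/10)).
L_src = 10·log₁₀(10^(68.9/10) − 10^(65.8/10)) = 10·log₁₀(3961000) = 66.0 dB SPL.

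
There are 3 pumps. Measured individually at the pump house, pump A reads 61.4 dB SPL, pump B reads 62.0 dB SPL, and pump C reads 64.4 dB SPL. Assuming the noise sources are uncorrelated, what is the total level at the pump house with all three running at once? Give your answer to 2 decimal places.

67.57 dB SPL

Incoherent sources sum as intensities:
L_total = 10·log₁₀(10^(61.4/10) + 10^(62.0/10) + 10^(64.4/10)) = 10·log₁₀(5720000) = 67.57 dB SPL.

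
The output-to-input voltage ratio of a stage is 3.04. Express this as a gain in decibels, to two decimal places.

Voltage ratio → dB uses the 20·log₁₀ form:
20·log₁₀(3.04) = 9.66 dB.

9.66 dB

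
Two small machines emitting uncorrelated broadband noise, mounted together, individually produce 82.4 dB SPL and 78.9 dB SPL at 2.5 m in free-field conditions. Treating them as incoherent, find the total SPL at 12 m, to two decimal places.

Combined at 2.5 m: 10·log₁₀(10^(82.4/10)+10^(78.9/10)) = 84.004 dB SPL.
Then apply −20·log₁₀(12/2.5) = -13.625 dB → 70.38 dB SPL.

70.38 dB SPL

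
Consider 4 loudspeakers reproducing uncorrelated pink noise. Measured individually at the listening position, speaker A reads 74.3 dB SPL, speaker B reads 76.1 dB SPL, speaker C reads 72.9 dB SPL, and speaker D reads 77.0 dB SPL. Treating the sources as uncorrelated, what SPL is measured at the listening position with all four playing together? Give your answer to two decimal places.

Uncorrelated sources add in intensity (power), not in dB.
L_total = 10·log₁₀(10^(74.3/10) + 10^(76.1/10) + 10^(72.9/10) + 10^(77.0/10)) = 10·log₁₀(137300000) = 81.38 dB SPL.

81.38 dB SPL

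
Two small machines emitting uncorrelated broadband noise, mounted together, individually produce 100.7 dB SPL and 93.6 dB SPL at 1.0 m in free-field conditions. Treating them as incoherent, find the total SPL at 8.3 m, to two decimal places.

83.09 dB SPL

Combined at 1.0 m: 10·log₁₀(10^(100.7/10)+10^(93.6/10)) = 101.474 dB SPL.
Then apply −20·log₁₀(8.3/1.0) = -18.382 dB → 83.09 dB SPL.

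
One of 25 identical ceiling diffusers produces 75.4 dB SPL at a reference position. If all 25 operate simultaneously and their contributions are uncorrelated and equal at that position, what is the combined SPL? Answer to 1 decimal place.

89.4 dB SPL

25 equal incoherent sources raise the level by 10·log₁₀(25) = 13.98 dB.
L_total = 75.4 + 13.98 = 89.4 dB SPL.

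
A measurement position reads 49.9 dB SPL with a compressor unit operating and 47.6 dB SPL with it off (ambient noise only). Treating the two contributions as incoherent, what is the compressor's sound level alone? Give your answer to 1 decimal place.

46.0 dB SPL

Subtract intensities: L_src = 10·log₁₀(10^(L_total/10) − 10^(L_bg/10)).
L_src = 10·log₁₀(10^(49.9/10) − 10^(47.6/10)) = 10·log₁₀(40180) = 46.0 dB SPL.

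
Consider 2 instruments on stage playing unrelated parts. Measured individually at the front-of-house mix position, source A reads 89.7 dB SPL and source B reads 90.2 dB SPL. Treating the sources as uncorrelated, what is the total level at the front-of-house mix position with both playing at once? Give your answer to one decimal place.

93.0 dB SPL

Add the sources as powers (linear), then convert back to dB:
L_total = 10·log₁₀(10^(89.7/10) + 10^(90.2/10)) = 10·log₁₀(1980000000) = 93.0 dB SPL.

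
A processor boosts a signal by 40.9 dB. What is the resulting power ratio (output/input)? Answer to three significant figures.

Power ratio = 10^(dB/10).
10^(40.9/10) = 10^(4.090) = 12300.

12300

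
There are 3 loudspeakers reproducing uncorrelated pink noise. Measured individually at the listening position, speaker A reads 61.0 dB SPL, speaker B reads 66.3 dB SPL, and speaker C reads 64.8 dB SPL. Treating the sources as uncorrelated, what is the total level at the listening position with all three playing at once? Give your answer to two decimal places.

Incoherent sources sum as intensities:
L_total = 10·log₁₀(10^(61.0/10) + 10^(66.3/10) + 10^(64.8/10)) = 10·log₁₀(8545000) = 69.32 dB SPL.

69.32 dB SPL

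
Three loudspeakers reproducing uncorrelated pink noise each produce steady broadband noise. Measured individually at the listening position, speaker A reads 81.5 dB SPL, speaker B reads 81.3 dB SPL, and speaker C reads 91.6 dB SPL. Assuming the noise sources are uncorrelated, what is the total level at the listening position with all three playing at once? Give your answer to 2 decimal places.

Add the sources as powers (linear), then convert back to dB:
L_total = 10·log₁₀(10^(81.5/10) + 10^(81.3/10) + 10^(91.6/10)) = 10·log₁₀(1722000000) = 92.36 dB SPL.

92.36 dB SPL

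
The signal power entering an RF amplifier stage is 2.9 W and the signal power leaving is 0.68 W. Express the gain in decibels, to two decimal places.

-6.30 dB

Power ratio → dB uses the 10·log₁₀ form:
10·log₁₀(0.68/2.9) = 10·log₁₀(0.2345) = -6.30 dB.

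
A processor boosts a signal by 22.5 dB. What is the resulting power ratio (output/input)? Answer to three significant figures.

Power ratio = 10^(dB/10).
10^(22.5/10) = 10^(2.250) = 178.

178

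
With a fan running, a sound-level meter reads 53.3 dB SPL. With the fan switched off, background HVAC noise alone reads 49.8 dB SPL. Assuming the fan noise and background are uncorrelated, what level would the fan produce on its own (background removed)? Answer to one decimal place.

Subtract intensities: L_src = 10·log₁₀(10^(L_total/10) − 10^(L_bg/10)).
L_src = 10·log₁₀(10^(53.3/10) − 10^(49.8/10)) = 10·log₁₀(118300) = 50.7 dB SPL.

50.7 dB SPL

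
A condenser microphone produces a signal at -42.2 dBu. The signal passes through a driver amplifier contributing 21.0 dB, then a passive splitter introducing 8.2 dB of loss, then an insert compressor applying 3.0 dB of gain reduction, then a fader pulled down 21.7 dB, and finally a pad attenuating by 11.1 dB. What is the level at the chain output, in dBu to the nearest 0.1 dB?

-65.2 dBu

Cascaded gains and losses add directly in dB.
-42.2 + 21.0 − 8.2 − 3.0 − 21.7 − 11.1 = -65.2 dBu.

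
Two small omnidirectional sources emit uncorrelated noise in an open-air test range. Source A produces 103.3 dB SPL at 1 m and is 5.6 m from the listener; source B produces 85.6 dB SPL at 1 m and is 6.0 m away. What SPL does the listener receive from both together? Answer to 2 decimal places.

At the listener: L_A = 103.3 − 20·log₁₀(5.6) = 88.336 dB; L_B = 85.6 − 20·log₁₀(6.0) = 70.037 dB.
Combined: 10·log₁₀(10^(88.336/10)+10^(70.037/10)) = 88.40 dB SPL.

88.40 dB SPL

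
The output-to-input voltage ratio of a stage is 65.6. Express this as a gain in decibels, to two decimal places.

Voltage ratio → dB uses the 20·log₁₀ form:
20·log₁₀(65.6) = 36.34 dB.

36.34 dB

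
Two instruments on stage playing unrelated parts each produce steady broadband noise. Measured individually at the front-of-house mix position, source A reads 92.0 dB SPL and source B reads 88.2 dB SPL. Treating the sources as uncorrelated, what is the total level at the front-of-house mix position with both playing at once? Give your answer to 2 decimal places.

Add the sources as powers (linear), then convert back to dB:
L_total = 10·log₁₀(10^(92.0/10) + 10^(88.2/10)) = 10·log₁₀(2246000000) = 93.51 dB SPL.

93.51 dB SPL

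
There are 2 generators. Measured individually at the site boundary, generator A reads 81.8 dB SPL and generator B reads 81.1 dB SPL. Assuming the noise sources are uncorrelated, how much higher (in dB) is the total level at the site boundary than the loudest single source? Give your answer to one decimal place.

2.7 dB

Uncorrelated sources add in intensity (power), not in dB.
L_total = 10·log₁₀(10^(81.8/10) + 10^(81.1/10)) = 84.47 dB SPL.
Excess over the loudest (81.8 dB): 84.47 − 81.8 = 2.7 dB.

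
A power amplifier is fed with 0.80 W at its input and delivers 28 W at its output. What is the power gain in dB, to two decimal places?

Power ratio → dB uses the 10·log₁₀ form:
10·log₁₀(28/0.80) = 10·log₁₀(35.00) = 15.44 dB.

15.44 dB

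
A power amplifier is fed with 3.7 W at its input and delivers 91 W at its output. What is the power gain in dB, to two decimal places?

For a power ratio, dB = 10·log₁₀(P₂/P₁).
10·log₁₀(91/3.7) = 10·log₁₀(24.59) = 13.91 dB.

13.91 dB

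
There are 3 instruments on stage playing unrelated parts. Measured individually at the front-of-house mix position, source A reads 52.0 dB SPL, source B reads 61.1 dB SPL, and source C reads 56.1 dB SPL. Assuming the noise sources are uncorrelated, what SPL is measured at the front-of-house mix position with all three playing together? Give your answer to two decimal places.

62.68 dB SPL

Uncorrelated sources add in intensity (power), not in dB.
L_total = 10·log₁₀(10^(52.0/10) + 10^(61.1/10) + 10^(56.1/10)) = 10·log₁₀(1854000) = 62.68 dB SPL.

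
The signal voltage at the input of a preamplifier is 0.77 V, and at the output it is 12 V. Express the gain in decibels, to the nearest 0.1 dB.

Voltage is an amplitude quantity, so gain = 20·log₁₀(V_out/V_in).
20·log₁₀(12/0.77) = 20·log₁₀(15.58) = 23.9 dB.

23.9 dB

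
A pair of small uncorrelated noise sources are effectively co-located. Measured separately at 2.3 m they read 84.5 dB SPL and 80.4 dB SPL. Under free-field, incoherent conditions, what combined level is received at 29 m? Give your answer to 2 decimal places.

63.91 dB SPL

Combined at 2.3 m: 10·log₁₀(10^(84.5/10)+10^(80.4/10)) = 85.927 dB SPL.
Then apply −20·log₁₀(29/2.3) = -22.013 dB → 63.91 dB SPL.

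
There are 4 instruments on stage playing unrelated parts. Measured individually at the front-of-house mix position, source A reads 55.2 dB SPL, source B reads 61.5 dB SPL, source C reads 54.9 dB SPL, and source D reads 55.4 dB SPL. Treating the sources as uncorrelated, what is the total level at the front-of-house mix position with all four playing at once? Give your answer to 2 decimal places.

63.80 dB SPL

Add the sources as powers (linear), then convert back to dB:
L_total = 10·log₁₀(10^(55.2/10) + 10^(61.5/10) + 10^(54.9/10) + 10^(55.4/10)) = 10·log₁₀(2399000) = 63.80 dB SPL.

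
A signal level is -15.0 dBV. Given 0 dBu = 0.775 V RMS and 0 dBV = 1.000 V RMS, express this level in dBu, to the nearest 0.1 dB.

The offset between the scales is 20·log₁₀(0.775/1.000) = −2.214 dB.
So dBu = -15.0 + 2.214 = -12.8 dBu.

-12.8 dBu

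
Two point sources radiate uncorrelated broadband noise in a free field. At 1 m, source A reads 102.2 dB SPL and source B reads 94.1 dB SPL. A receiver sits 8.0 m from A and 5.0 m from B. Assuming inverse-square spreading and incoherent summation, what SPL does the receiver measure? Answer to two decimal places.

At the listener: L_A = 102.2 − 20·log₁₀(8.0) = 84.138 dB; L_B = 94.1 − 20·log₁₀(5.0) = 80.121 dB.
Combined: 10·log₁₀(10^(84.138/10)+10^(80.121/10)) = 85.59 dB SPL.

85.59 dB SPL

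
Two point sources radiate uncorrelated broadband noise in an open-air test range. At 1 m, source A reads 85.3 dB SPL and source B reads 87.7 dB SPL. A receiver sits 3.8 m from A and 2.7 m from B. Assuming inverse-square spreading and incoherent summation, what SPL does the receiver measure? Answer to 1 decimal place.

At the listener: L_A = 85.3 − 20·log₁₀(3.8) = 73.70 dB; L_B = 87.7 − 20·log₁₀(2.7) = 79.07 dB.
Combined: 10·log₁₀(10^(73.70/10)+10^(79.07/10)) = 80.2 dB SPL.

80.2 dB SPL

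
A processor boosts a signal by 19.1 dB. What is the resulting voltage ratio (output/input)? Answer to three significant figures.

9.02

Voltage ratio = 10^(dB/20).
10^(19.1/20) = 10^(0.9550) = 9.02.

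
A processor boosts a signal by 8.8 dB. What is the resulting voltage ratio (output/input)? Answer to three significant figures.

2.75

Voltage ratio = 10^(dB/20).
10^(8.8/20) = 10^(0.4400) = 2.75.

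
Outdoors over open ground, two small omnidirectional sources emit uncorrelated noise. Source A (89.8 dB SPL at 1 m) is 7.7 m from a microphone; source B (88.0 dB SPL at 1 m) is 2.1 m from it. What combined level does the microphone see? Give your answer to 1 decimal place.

At the listener: L_A = 89.8 − 20·log₁₀(7.7) = 72.07 dB; L_B = 88.0 − 20·log₁₀(2.1) = 81.56 dB.
Combined: 10·log₁₀(10^(72.07/10)+10^(81.56/10)) = 82.0 dB SPL.

82.0 dB SPL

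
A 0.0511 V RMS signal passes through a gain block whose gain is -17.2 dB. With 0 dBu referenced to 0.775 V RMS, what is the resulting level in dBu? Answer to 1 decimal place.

Input level: 20·log₁₀(0.0511/0.775) = -23.62 dBu.
Output: -23.62 − 17.2 = -40.8 dBu.

-40.8 dBu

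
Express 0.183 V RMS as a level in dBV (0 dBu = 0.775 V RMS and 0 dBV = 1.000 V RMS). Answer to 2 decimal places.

dBV = 20·log₁₀(V / 1.000 V).
20·log₁₀(0.183/1.000) = -14.75 dBV.

-14.75 dBV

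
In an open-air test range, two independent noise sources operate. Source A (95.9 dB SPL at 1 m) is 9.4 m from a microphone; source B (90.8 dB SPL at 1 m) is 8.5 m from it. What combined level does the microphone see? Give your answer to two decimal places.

At the listener: L_A = 95.9 − 20·log₁₀(9.4) = 76.437 dB; L_B = 90.8 − 20·log₁₀(8.5) = 72.212 dB.
Combined: 10·log₁₀(10^(76.437/10)+10^(72.212/10)) = 77.83 dB SPL.

77.83 dB SPL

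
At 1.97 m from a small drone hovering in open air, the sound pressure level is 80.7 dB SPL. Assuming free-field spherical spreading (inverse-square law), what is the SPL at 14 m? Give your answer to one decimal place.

63.7 dB SPL

Inverse-square spreading gives ΔL = −20·log₁₀(d₂/d₁).
ΔL = −20·log₁₀(14/1.97) = -17.03 dB, so L₂ = 80.7 + (-17.03) = 63.7 dB SPL.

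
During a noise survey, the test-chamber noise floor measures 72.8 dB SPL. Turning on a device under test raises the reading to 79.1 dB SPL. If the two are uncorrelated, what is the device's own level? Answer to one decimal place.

Remove the background by subtracting linear intensities:
L_src = 10·log₁₀(10^(79.1/10) − 10^(72.8/10)) = 10·log₁₀(62230000) = 77.9 dB SPL.

77.9 dB SPL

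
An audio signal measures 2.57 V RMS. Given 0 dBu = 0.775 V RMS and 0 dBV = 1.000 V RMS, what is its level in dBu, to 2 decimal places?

dBu = 20·log₁₀(V / 0.775 V).
20·log₁₀(2.57/0.775) = +10.41 dBu.

+10.41 dBu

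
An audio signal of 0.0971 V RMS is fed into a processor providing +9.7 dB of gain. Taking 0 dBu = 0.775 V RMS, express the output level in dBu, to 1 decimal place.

Input level: 20·log₁₀(0.0971/0.775) = -18.04 dBu.
Output: -18.04 + 9.7 = -8.3 dBu.

-8.3 dBu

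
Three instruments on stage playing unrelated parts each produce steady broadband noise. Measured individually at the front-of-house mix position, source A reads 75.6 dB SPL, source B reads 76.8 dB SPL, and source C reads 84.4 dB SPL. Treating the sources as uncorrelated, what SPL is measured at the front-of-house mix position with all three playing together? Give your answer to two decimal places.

85.56 dB SPL

Uncorrelated sources add in intensity (power), not in dB.
L_total = 10·log₁₀(10^(75.6/10) + 10^(76.8/10) + 10^(84.4/10)) = 10·log₁₀(359600000) = 85.56 dB SPL.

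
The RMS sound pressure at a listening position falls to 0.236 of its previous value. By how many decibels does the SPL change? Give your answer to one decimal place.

-12.5 dB

SPL change from a pressure ratio uses the 20·log₁₀ form:
20·log₁₀(0.236) = -12.5 dB.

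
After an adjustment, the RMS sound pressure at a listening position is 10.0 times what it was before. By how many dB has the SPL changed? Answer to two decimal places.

SPL change from a pressure ratio uses the 20·log₁₀ form:
20·log₁₀(10.0) = 20.00 dB.

20.00 dB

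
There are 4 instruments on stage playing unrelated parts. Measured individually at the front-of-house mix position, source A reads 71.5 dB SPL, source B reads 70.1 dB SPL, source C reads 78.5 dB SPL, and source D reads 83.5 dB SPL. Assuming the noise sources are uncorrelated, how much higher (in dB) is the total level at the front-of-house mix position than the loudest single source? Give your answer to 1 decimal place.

Add the sources as powers (linear), then convert back to dB:
L_total = 10·log₁₀(10^(71.5/10) + 10^(70.1/10) + 10^(78.5/10) + 10^(83.5/10)) = 85.04 dB SPL.
Excess over the loudest (83.5 dB): 85.04 − 83.5 = 1.5 dB.

1.5 dB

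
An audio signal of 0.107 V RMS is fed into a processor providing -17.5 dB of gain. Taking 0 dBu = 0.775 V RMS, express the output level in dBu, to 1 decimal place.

-34.7 dBu

Input level: 20·log₁₀(0.107/0.775) = -17.20 dBu.
Output: -17.20 − 17.5 = -34.7 dBu.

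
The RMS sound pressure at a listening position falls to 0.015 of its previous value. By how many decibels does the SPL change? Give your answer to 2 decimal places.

Sound pressure is an amplitude quantity: ΔL = 20·log₁₀(p₂/p₁).
20·log₁₀(0.015) = -36.48 dB.

-36.48 dB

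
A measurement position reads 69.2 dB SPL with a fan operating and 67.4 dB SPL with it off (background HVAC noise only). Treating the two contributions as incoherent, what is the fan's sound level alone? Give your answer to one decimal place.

64.5 dB SPL

Remove the background by subtracting linear intensities:
L_src = 10·log₁₀(10^(69.2/10) − 10^(67.4/10)) = 10·log₁₀(2822000) = 64.5 dB SPL.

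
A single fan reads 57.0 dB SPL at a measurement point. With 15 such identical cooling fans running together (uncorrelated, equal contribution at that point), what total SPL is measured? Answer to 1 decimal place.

15 equal incoherent sources raise the level by 10·log₁₀(15) = 11.76 dB.
L_total = 57.0 + 11.76 = 68.8 dB SPL.

68.8 dB SPL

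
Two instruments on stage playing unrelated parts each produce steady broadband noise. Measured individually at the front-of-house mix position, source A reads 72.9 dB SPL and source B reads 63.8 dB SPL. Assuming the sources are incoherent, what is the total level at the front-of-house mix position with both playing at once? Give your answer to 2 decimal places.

73.40 dB SPL

Add the sources as powers (linear), then convert back to dB:
L_total = 10·log₁₀(10^(72.9/10) + 10^(63.8/10)) = 10·log₁₀(21900000) = 73.40 dB SPL.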